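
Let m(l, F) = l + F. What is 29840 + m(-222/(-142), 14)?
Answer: 2119745/71 ≈ 29856.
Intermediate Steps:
m(l, F) = F + l
29840 + m(-222/(-142), 14) = 29840 + (14 - 222/(-142)) = 29840 + (14 - 222*(-1/142)) = 29840 + (14 + 111/71) = 29840 + 1105/71 = 2119745/71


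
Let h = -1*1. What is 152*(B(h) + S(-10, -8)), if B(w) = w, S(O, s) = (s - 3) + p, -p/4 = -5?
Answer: 1216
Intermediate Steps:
h = -1
p = 20 (p = -4*(-5) = 20)
S(O, s) = 17 + s (S(O, s) = (s - 3) + 20 = (-3 + s) + 20 = 17 + s)
152*(B(h) + S(-10, -8)) = 152*(-1 + (17 - 8)) = 152*(-1 + 9) = 152*8 = 1216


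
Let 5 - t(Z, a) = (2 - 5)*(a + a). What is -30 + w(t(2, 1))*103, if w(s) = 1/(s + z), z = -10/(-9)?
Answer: -2343/109 ≈ -21.495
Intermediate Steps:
t(Z, a) = 5 + 6*a (t(Z, a) = 5 - (2 - 5)*(a + a) = 5 - (-3)*2*a = 5 - (-6)*a = 5 + 6*a)
z = 10/9 (z = -10*(-1/9) = 10/9 ≈ 1.1111)
w(s) = 1/(10/9 + s) (w(s) = 1/(s + 10/9) = 1/(10/9 + s))
-30 + w(t(2, 1))*103 = -30 + (9/(10 + 9*(5 + 6*1)))*103 = -30 + (9/(10 + 9*(5 + 6)))*103 = -30 + (9/(10 + 9*11))*103 = -30 + (9/(10 + 99))*103 = -30 + (9/109)*103 = -30 + 927/109 = -2343/109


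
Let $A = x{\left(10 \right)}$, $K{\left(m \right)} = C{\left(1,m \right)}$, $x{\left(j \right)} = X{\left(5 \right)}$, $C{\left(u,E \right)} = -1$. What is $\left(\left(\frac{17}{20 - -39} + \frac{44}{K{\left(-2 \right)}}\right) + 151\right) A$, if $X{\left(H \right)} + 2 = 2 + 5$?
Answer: $\frac{31650}{59} \approx 536.44$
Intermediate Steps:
$X{\left(H \right)} = 5$ ($X{\left(H \right)} = -2 + \left(2 + 5\right) = -2 + 7 = 5$)
$x{\left(j \right)} = 5$
$K{\left(m \right)} = -1$
$A = 5$
$\left(\left(\frac{17}{20 - -39} + \frac{44}{K{\left(-2 \right)}}\right) + 151\right) A = \left(\left(\frac{17}{20 - -39} + \frac{44}{-1}\right) + 151\right) 5 = \left(\left(\frac{17}{20 + 39} + 44 \left(-1\right)\right) + 151\right) 5 = \left(\left(\frac{17}{59} - 44\right) + 151\right) 5 = \left(- \frac{2579}{59} + 151\right) 5 = \frac{6330}{59} \cdot 5 = \frac{31650}{59}$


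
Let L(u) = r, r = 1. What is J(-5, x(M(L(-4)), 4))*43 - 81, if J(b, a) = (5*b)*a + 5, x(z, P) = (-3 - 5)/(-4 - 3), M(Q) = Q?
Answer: -7662/7 ≈ -1094.6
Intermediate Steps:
L(u) = 1
x(z, P) = 8/7 (x(z, P) = -8/(-7) = -8*(-⅐) = 8/7)
J(b, a) = 5 + 5*a*b (J(b, a) = 5*a*b + 5 = 5 + 5*a*b)
J(-5, x(M(L(-4)), 4))*43 - 81 = (5 + 5*(8/7)*(-5))*43 - 81 = (5 - 200/7)*43 - 81 = -165/7*43 - 81 = -7095/7 - 81 = -7662/7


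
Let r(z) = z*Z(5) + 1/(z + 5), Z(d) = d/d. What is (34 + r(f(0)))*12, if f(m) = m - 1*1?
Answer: 399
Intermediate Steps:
Z(d) = 1
f(m) = -1 + m (f(m) = m - 1 = -1 + m)
r(z) = z + 1/(5 + z) (r(z) = z*1 + 1/(z + 5) = z + 1/(5 + z))
(34 + r(f(0)))*12 = (34 + (1 + (-1 + 0)**2 + 5*(-1 + 0))/(5 + (-1 + 0)))*12 = (34 + (1 + (-1)**2 + 5*(-1))/(5 - 1))*12 = (34 + (1 + 1 - 5)/4)*12 = (34 + (1/4)*(-3))*12 = (34 - 3/4)*12 = (133/4)*12 = 399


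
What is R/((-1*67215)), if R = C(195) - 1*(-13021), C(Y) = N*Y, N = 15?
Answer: -15946/67215 ≈ -0.23724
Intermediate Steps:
C(Y) = 15*Y
R = 15946 (R = 15*195 - 1*(-13021) = 2925 + 13021 = 15946)
R/((-1*67215)) = 15946/((-1*67215)) = 15946/(-67215) = 15946*(-1/67215) = -15946/67215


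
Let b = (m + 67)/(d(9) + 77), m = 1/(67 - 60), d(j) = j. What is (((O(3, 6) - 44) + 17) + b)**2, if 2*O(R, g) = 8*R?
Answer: 18318400/90601 ≈ 202.19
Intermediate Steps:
m = 1/7 ≈ 0.14286
O(R, g) = 4*R (O(R, g) = (8*R)/2 = 4*R)
b = 235/301 (b = (1/7 + 67)/(9 + 77) = (470/7)/86 = (470/7)*(1/86) = 235/301 ≈ 0.78073)
(((O(3, 6) - 44) + 17) + b)**2 = (((4*3 - 44) + 17) + 235/301)**2 = (((12 - 44) + 17) + 235/301)**2 = ((-32 + 17) + 235/301)**2 = (-15 + 235/301)**2 = (-4280/301)**2 = 18318400/90601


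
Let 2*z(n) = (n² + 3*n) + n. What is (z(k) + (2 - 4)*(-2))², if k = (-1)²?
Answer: 169/4 ≈ 42.250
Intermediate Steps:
k = 1
z(n) = n²/2 + 2*n (z(n) = ((n² + 3*n) + n)/2 = (n² + 4*n)/2 = n²/2 + 2*n)
(z(k) + (2 - 4)*(-2))² = ((½)*1*(4 + 1) + (2 - 4)*(-2))² = ((½)*1*5 - 2*(-2))² = (5/2 + 4)² = (13/2)² = 169/4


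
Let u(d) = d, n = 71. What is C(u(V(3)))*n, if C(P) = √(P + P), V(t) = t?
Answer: 71*√6 ≈ 173.91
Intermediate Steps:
C(P) = √2*√P (C(P) = √(2*P) = √2*√P)
C(u(V(3)))*n = (√2*√3)*71 = √6*71 = 71*√6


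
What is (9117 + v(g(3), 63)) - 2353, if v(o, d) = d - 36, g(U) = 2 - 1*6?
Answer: 6791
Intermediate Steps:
g(U) = -4 (g(U) = 2 - 6 = -4)
v(o, d) = -36 + d
(9117 + v(g(3), 63)) - 2353 = (9117 + (-36 + 63)) - 2353 = (9117 + 27) - 2353 = 9144 - 2353 = 6791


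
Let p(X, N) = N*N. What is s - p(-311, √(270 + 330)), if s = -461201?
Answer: -461801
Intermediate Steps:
p(X, N) = N²
s - p(-311, √(270 + 330)) = -461201 - (√(270 + 330))² = -461201 - (√600)² = -461201 - (10*√6)² = -461201 - 1*600 = -461201 - 600 = -461801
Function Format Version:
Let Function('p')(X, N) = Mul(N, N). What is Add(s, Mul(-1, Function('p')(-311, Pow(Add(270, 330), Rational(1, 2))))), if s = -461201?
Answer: -461801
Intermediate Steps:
Function('p')(X, N) = Pow(N, 2)
Add(s, Mul(-1, Function('p')(-311, Pow(Add(270, 330), Rational(1, 2))))) = Add(-461201, Mul(-1, Pow(Pow(Add(270, 330), Rational(1, 2)), 2))) = Add(-461201, Mul(-1, Pow(Pow(600, Rational(1, 2)), 2))) = Add(-461201, Mul(-1, Pow(Mul(10, Pow(6, Rational(1, 2))), 2))) = Add(-461201, Mul(-1, 600)) = Add(-461201, -600) = -461801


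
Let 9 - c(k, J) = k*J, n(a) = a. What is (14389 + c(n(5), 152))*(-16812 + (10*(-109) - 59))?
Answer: -244952118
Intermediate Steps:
c(k, J) = 9 - J*k (c(k, J) = 9 - k*J = 9 - J*k)
(14389 + c(n(5), 152))*(-16812 + (10*(-109) - 59)) = (14389 + (9 - 1*152*5))*(-16812 + (10*(-109) - 59)) = (14389 + (9 - 760))*(-16812 + (-1090 - 59)) = (14389 - 751)*(-16812 - 1149) = 13638*(-17961) = -244952118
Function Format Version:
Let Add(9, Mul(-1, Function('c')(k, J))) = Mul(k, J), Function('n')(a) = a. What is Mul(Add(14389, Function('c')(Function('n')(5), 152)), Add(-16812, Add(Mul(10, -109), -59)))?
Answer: -244952118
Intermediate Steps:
Function('c')(k, J) = Add(9, Mul(-1, J, k)) (Function('c')(k, J) = Add(9, Mul(-1, Mul(k, J))) = Add(9, Mul(-1, Mul(J, k))) = Add(9, Mul(-1, J, k)))
Mul(Add(14389, Function('c')(Function('n')(5), 152)), Add(-16812, Add(Mul(10, -109), -59))) = Mul(Add(14389, Add(9, Mul(-1, 152, 5))), Add(-16812, Add(Mul(10, -109), -59))) = Mul(Add(14389, Add(9, -760)), Add(-16812, Add(-1090, -59))) = Mul(Add(14389, -751), Add(-16812, -1149)) = Mul(13638, -17961) = -244952118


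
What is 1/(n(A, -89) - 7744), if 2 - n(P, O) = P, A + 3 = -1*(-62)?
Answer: -1/7801 ≈ -0.00012819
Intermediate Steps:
A = 59 (A = -3 - 1*(-62) = -3 + 62 = 59)
n(P, O) = 2 - P
1/(n(A, -89) - 7744) = 1/((2 - 1*59) - 7744) = 1/((2 - 59) - 7744) = 1/(-57 - 7744) = 1/(-7801) = -1/7801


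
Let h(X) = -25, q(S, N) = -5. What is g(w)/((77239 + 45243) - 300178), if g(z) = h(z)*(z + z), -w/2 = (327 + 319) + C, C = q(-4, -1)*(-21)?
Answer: -18775/44424 ≈ -0.42263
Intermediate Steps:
C = 105 (C = -5*(-21) = 105)
w = -1502 (w = -2*((327 + 319) + 105) = -2*(646 + 105) = -2*751 = -1502)
g(z) = -50*z (g(z) = -25*(z + z) = -50*z)
g(w)/((77239 + 45243) - 300178) = (-50*(-1502))/((77239 + 45243) - 300178) = 75100/(122482 - 300178) = 75100/(-177696) = 75100*(-1/177696) = -18775/44424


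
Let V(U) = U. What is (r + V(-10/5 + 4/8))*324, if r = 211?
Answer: 67878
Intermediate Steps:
(r + V(-10/5 + 4/8))*324 = (211 + (-10/5 + 4/8))*324 = (211 + (-10*⅕ + 4*(⅛)))*324 = (211 + (-2 + ½))*324 = (211 - 3/2)*324 = (419/2)*324 = 67878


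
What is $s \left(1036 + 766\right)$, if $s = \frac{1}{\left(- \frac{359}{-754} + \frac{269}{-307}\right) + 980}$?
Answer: $\frac{417123356}{226755827} \approx 1.8395$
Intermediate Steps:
$s = \frac{231478}{226755827}$ ($s = \frac{1}{\left(\left(-359\right) \left(- \frac{1}{754}\right) + 269 \left(- \frac{1}{307}\right)\right) + 980} = \frac{1}{\left(\frac{359}{754} - \frac{269}{307}\right) + 980} = \frac{1}{- \frac{92613}{231478} + 980} = \frac{1}{\frac{226755827}{231478}} = \frac{231478}{226755827} \approx 0.0010208$)
$s \left(1036 + 766\right) = \frac{231478 \left(1036 + 766\right)}{226755827} = \frac{231478}{226755827} \cdot 1802 = \frac{417123356}{226755827}$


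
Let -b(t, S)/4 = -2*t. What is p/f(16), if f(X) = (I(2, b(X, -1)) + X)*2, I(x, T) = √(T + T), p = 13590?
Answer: 6795/32 ≈ 212.34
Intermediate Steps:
b(t, S) = 8*t (b(t, S) = -(-8)*t = 8*t)
I(x, T) = √2*√T (I(x, T) = √(2*T) = √2*√T)
f(X) = 2*X + 8*√X (f(X) = (√2*√(8*X) + X)*2 = (√2*(2*√2*√X) + X)*2 = (4*√X + X)*2 = (X + 4*√X)*2 = 2*X + 8*√X)
p/f(16) = 13590/(2*16 + 8*√16) = 13590/(32 + 8*4) = 13590/(32 + 32) = 13590/64 = 13590*(1/64) = 6795/32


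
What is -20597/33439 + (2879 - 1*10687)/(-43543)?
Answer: -635763459/1456034377 ≈ -0.43664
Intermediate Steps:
-20597/33439 + (2879 - 1*10687)/(-43543) = -20597*1/33439 + (2879 - 10687)*(-1/43543) = -20597/33439 - 7808*(-1/43543) = -20597/33439 + 7808/43543 = -635763459/1456034377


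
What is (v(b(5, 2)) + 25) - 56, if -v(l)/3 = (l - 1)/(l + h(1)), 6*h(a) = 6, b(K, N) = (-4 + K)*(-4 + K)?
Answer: -31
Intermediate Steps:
b(K, N) = (-4 + K)²
h(a) = 1 (h(a) = (⅙)*6 = 1)
v(l) = -3*(-1 + l)/(1 + l) (v(l) = -3*(l - 1)/(l + 1) = -3*(-1 + l)/(1 + l))
(v(b(5, 2)) + 25) - 56 = (3*(1 - (-4 + 5)²)/(1 + (-4 + 5)²) + 25) - 56 = (3*(1 - 1*1²)/(1 + 1²) + 25) - 56 = (3*(1 - 1*1)/(1 + 1) + 25) - 56 = (3*(1 - 1)/2 + 25) - 56 = (3*(½)*0 + 25) - 56 = (0 + 25) - 56 = 25 - 56 = -31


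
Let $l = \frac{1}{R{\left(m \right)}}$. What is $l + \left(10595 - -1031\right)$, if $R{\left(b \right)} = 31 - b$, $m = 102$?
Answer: $\frac{825445}{71} \approx 11626.0$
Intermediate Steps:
$l = - \frac{1}{71}$ ($l = \frac{1}{31 - 102} = \frac{1}{-71} = - \frac{1}{71} \approx -0.014085$)
$l + \left(10595 - -1031\right) = - \frac{1}{71} + \left(10595 - -1031\right) = - \frac{1}{71} + \left(10595 + 1031\right) = - \frac{1}{71} + 11626 = \frac{825445}{71}$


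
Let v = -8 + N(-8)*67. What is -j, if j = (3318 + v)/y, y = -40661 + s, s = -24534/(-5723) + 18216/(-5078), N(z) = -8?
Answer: 40308153478/590822503975 ≈ 0.068224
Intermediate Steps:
v = -544 (v = -8 - 8*67 = -8 - 536 = -544)
s = 10166742/14530697 (s = -24534*(-1/5723) + 18216*(-1/5078) = 24534/5723 - 9108/2539 = 10166742/14530697 ≈ 0.69967)
y = -590822503975/14530697 (y = -40661 + 10166742/14530697 = -590822503975/14530697 ≈ -40660.)
j = -40308153478/590822503975 (j = (3318 - 544)/(-590822503975/14530697) = 2774*(-14530697/590822503975) = -40308153478/590822503975 ≈ -0.068224)
-j = -1*(-40308153478/590822503975) = 40308153478/590822503975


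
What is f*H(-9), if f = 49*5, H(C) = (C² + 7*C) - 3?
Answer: 3675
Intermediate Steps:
H(C) = -3 + C² + 7*C
f = 245
f*H(-9) = 245*(-3 + (-9)² + 7*(-9)) = 245*(-3 + 81 - 63) = 245*15 = 3675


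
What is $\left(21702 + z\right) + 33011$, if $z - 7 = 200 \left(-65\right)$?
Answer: $41720$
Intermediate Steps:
$z = -12993$ ($z = 7 + 200 \left(-65\right) = 7 - 13000 = -12993$)
$\left(21702 + z\right) + 33011 = \left(21702 - 12993\right) + 33011 = 8709 + 33011 = 41720$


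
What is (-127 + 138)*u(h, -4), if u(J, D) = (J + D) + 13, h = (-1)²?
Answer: 110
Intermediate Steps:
h = 1
u(J, D) = 13 + D + J (u(J, D) = (D + J) + 13 = 13 + D + J)
(-127 + 138)*u(h, -4) = (-127 + 138)*(13 - 4 + 1) = 11*10 = 110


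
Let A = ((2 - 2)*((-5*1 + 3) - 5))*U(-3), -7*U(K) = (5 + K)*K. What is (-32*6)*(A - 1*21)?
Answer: 4032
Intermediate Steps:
U(K) = -K*(5 + K)/7 (U(K) = -(5 + K)*K/7 = -K*(5 + K)/7)
A = 0 (A = ((2 - 2)*((-5*1 + 3) - 5))*(-1/7*(-3)*(5 - 3)) = (0*((-5 + 3) - 5))*(-1/7*(-3)*2) = (0*(-2 - 5))*(6/7) = (0*(-7))*(6/7) = 0*(6/7) = 0)
(-32*6)*(A - 1*21) = (-32*6)*(0 - 1*21) = -192*(0 - 21) = -192*(-21) = 4032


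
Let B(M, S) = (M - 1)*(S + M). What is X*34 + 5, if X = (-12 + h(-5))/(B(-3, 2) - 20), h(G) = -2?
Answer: 139/4 ≈ 34.750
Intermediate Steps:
B(M, S) = (-1 + M)*(M + S)
X = 7/8 (X = (-12 - 2)/(((-3)² - 1*(-3) - 1*2 - 3*2) - 20) = -14/((9 + 3 - 2 - 6) - 20) = -14/(4 - 20) = -14/(-16) = -14*(-1/16) = 7/8 ≈ 0.87500)
X*34 + 5 = (7/8)*34 + 5 = 119/4 + 5 = 139/4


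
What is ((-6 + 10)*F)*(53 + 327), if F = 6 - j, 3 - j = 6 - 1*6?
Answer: 4560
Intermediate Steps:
j = 3 (j = 3 - (6 - 1*6) = 3 - (6 - 6) = 3 - 1*0 = 3 + 0 = 3)
F = 3 (F = 6 - 1*3 = 6 - 3 = 3)
((-6 + 10)*F)*(53 + 327) = ((-6 + 10)*3)*(53 + 327) = (4*3)*380 = 12*380 = 4560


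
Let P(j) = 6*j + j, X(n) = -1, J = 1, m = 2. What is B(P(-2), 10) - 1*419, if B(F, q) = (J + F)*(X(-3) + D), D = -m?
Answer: -380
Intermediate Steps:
P(j) = 7*j
D = -2 (D = -1*2 = -2)
B(F, q) = -3 - 3*F (B(F, q) = (1 + F)*(-1 - 2) = (1 + F)*(-3) = -3 - 3*F)
B(P(-2), 10) - 1*419 = (-3 - 21*(-2)) - 1*419 = (-3 - 3*(-14)) - 419 = (-3 + 42) - 419 = 39 - 419 = -380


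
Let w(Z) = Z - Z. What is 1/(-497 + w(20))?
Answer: -1/497 ≈ -0.0020121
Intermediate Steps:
w(Z) = 0
1/(-497 + w(20)) = 1/(-497 + 0) = 1/(-497) = -1/497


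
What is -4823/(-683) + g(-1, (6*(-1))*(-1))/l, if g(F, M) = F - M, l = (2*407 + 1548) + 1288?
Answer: 17599169/2492950 ≈ 7.0596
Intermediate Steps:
l = 3650 (l = (814 + 1548) + 1288 = 2362 + 1288 = 3650)
-4823/(-683) + g(-1, (6*(-1))*(-1))/l = -4823/(-683) + (-1 - 6*(-1)*(-1))/3650 = -4823*(-1/683) + (-1 - (-6)*(-1))*(1/3650) = 4823/683 + (-1 - 1*6)*(1/3650) = 4823/683 + (-1 - 6)*(1/3650) = 4823/683 - 7*1/3650 = 4823/683 - 7/3650 = 17599169/2492950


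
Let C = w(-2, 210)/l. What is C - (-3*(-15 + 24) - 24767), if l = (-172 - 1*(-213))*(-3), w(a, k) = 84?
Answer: 1016526/41 ≈ 24793.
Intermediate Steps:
l = -123 (l = (-172 + 213)*(-3) = 41*(-3) = -123)
C = -28/41 (C = 84/(-123) = 84*(-1/123) = -28/41 ≈ -0.68293)
C - (-3*(-15 + 24) - 24767) = -28/41 - (-3*(-15 + 24) - 24767) = -28/41 - (-3*9 - 24767) = -28/41 - (-27 - 24767) = -28/41 - 1*(-24794) = -28/41 + 24794 = 1016526/41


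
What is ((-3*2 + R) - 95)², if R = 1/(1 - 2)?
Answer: 10404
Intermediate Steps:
R = -1 (R = 1/(-1) = -1)
((-3*2 + R) - 95)² = ((-3*2 - 1) - 95)² = ((-6 - 1) - 95)² = (-7 - 95)² = (-102)² = 10404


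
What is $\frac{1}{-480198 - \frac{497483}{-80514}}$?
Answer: $- \frac{11502}{5523166327} \approx -2.0825 \cdot 10^{-6}$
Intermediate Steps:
$\frac{1}{-480198 - \frac{497483}{-80514}} = \frac{1}{-480198 - - \frac{71069}{11502}} = \frac{1}{-480198 + \frac{71069}{11502}} = \frac{1}{- \frac{5523166327}{11502}} = - \frac{11502}{5523166327}$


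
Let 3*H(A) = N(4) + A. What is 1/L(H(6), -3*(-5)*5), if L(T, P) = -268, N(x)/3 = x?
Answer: -1/268 ≈ -0.0037313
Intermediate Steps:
N(x) = 3*x
H(A) = 4 + A/3 (H(A) = (3*4 + A)/3 = (12 + A)/3 = 4 + A/3)
1/L(H(6), -3*(-5)*5) = 1/(-268) = -1/268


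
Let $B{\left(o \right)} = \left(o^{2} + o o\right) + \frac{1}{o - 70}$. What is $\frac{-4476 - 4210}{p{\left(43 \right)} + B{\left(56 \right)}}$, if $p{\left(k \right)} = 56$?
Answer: $- \frac{121604}{88591} \approx -1.3726$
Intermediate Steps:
$B{\left(o \right)} = \frac{1}{-70 + o} + 2 o^{2}$ ($B{\left(o \right)} = \left(o^{2} + o^{2}\right) + \frac{1}{-70 + o} = 2 o^{2} + \frac{1}{-70 + o} = \frac{1}{-70 + o} + 2 o^{2}$)
$\frac{-4476 - 4210}{p{\left(43 \right)} + B{\left(56 \right)}} = \frac{-4476 - 4210}{56 + \frac{1 - 140 \cdot 56^{2} + 2 \cdot 56^{3}}{-70 + 56}} = - \frac{8686}{56 + \frac{1 - 439040 + 2 \cdot 175616}{-14}} = - \frac{8686}{56 - \frac{1 - 439040 + 351232}{14}} = - \frac{8686}{56 - - \frac{87807}{14}} = - \frac{8686}{56 + \frac{87807}{14}} = - \frac{8686}{\frac{88591}{14}} = \left(-8686\right) \frac{14}{88591} = - \frac{121604}{88591}$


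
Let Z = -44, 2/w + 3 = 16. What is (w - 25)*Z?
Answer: 14212/13 ≈ 1093.2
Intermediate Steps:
w = 2/13 (w = 2/(-3 + 16) = 2/13 ≈ 0.15385)
(w - 25)*Z = (2/13 - 25)*(-44) = -323/13*(-44) = 14212/13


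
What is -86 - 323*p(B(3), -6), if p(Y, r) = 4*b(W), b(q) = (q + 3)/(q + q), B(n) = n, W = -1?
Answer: 1206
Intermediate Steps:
b(q) = (3 + q)/(2*q) (b(q) = (3 + q)/((2*q)) = (3 + q)*(1/(2*q)) = (3 + q)/(2*q))
p(Y, r) = -4 (p(Y, r) = 4*((½)*(3 - 1)/(-1)) = 4*((½)*(-1)*2) = 4*(-1) = -4)
-86 - 323*p(B(3), -6) = -86 - 323*(-4) = -86 + 1292 = 1206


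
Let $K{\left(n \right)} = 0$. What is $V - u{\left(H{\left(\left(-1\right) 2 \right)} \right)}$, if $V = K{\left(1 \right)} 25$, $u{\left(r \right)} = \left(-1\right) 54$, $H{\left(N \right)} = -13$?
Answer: $54$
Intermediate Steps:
$u{\left(r \right)} = -54$
$V = 0$ ($V = 0 \cdot 25 = 0$)
$V - u{\left(H{\left(\left(-1\right) 2 \right)} \right)} = 0 - -54 = 0 + 54 = 54$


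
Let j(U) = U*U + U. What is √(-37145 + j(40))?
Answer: 3*I*√3945 ≈ 188.43*I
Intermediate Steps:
j(U) = U + U² (j(U) = U² + U = U + U²)
√(-37145 + j(40)) = √(-37145 + 40*(1 + 40)) = √(-37145 + 40*41) = √(-37145 + 1640) = √(-35505) = 3*I*√3945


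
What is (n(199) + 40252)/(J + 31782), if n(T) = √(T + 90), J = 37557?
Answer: 13423/23113 ≈ 0.58076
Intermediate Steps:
n(T) = √(90 + T)
(n(199) + 40252)/(J + 31782) = (√(90 + 199) + 40252)/(37557 + 31782) = (√289 + 40252)/69339 = (17 + 40252)*(1/69339) = 40269*(1/69339) = 13423/23113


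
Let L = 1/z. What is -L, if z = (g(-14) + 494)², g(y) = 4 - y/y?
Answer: -1/247009 ≈ -4.0484e-6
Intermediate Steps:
g(y) = 3 (g(y) = 4 - 1*1 = 4 - 1 = 3)
z = 247009 (z = (3 + 494)² = 497² = 247009)
L = 1/247009 ≈ 4.0484e-6
-L = -1*1/247009 = -1/247009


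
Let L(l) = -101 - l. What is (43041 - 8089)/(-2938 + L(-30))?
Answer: -2056/177 ≈ -11.616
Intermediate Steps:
(43041 - 8089)/(-2938 + L(-30)) = (43041 - 8089)/(-2938 + (-101 - 1*(-30))) = 34952/(-2938 + (-101 + 30)) = 34952/(-2938 - 71) = 34952/(-3009) = 34952*(-1/3009) = -2056/177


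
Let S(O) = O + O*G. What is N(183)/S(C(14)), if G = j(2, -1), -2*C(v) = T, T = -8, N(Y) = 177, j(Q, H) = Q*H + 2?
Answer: 177/4 ≈ 44.250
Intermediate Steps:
j(Q, H) = 2 + H*Q (j(Q, H) = H*Q + 2 = 2 + H*Q)
C(v) = 4 (C(v) = -1/2*(-8) = 4)
G = 0 (G = 2 - 1*2 = 2 - 2 = 0)
S(O) = O (S(O) = O + O*0 = O + 0 = O)
N(183)/S(C(14)) = 177/4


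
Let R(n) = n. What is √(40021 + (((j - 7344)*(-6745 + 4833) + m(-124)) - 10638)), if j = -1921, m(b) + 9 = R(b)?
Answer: √17743930 ≈ 4212.4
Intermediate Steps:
m(b) = -9 + b
√(40021 + (((j - 7344)*(-6745 + 4833) + m(-124)) - 10638)) = √(40021 + (((-1921 - 7344)*(-6745 + 4833) + (-9 - 124)) - 10638)) = √(40021 + ((-9265*(-1912) - 133) - 10638)) = √(40021 + ((17714680 - 133) - 10638)) = √(40021 + (17714547 - 10638)) = √(40021 + 17703909) = √17743930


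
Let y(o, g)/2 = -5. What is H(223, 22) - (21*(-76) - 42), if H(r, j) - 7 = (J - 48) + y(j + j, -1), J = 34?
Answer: 1621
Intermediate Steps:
y(o, g) = -10 (y(o, g) = 2*(-5) = -10)
H(r, j) = -17 (H(r, j) = 7 + ((34 - 48) - 10) = 7 + (-14 - 10) = 7 - 24 = -17)
H(223, 22) - (21*(-76) - 42) = -17 - (21*(-76) - 42) = -17 - (-1596 - 42) = -17 - 1*(-1638) = -17 + 1638 = 1621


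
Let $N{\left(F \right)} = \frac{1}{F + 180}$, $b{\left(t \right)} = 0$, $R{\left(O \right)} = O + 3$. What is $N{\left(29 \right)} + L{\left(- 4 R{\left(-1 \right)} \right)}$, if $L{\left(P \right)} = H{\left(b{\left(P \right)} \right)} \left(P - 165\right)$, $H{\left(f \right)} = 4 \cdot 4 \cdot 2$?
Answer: $- \frac{1157023}{209} \approx -5536.0$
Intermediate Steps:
$R{\left(O \right)} = 3 + O$
$N{\left(F \right)} = \frac{1}{180 + F}$
$H{\left(f \right)} = 32$ ($H{\left(f \right)} = 16 \cdot 2 = 32$)
$L{\left(P \right)} = -5280 + 32 P$ ($L{\left(P \right)} = 32 \left(P - 165\right) = 32 \left(-165 + P\right) = -5280 + 32 P$)
$N{\left(29 \right)} + L{\left(- 4 R{\left(-1 \right)} \right)} = \frac{1}{180 + 29} - \left(5280 - 32 \left(- 4 \left(3 - 1\right)\right)\right) = \frac{1}{209} - \left(5280 - 32 \left(\left(-4\right) 2\right)\right) = \frac{1}{209} + \left(-5280 + 32 \left(-8\right)\right) = \frac{1}{209} - 5536 = - \frac{1157023}{209}$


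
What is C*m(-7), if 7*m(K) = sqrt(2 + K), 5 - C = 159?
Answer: -22*I*sqrt(5) ≈ -49.193*I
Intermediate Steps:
C = -154 (C = 5 - 1*159 = 5 - 159 = -154)
m(K) = sqrt(2 + K)/7
C*m(-7) = -22*sqrt(2 - 7) = -22*sqrt(-5) = -22*I*sqrt(5)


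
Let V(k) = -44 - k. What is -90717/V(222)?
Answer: 90717/266 ≈ 341.04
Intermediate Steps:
-90717/V(222) = -90717/(-44 - 1*222) = -90717/(-44 - 222) = -90717/(-266) = -90717*(-1/266) = 90717/266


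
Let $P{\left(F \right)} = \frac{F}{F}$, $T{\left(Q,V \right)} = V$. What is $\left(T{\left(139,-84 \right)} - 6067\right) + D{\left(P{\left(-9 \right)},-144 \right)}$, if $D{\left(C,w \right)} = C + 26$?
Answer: $-6124$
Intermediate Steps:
$P{\left(F \right)} = 1$
$D{\left(C,w \right)} = 26 + C$
$\left(T{\left(139,-84 \right)} - 6067\right) + D{\left(P{\left(-9 \right)},-144 \right)} = \left(-84 - 6067\right) + \left(26 + 1\right) = -6151 + 27 = -6124$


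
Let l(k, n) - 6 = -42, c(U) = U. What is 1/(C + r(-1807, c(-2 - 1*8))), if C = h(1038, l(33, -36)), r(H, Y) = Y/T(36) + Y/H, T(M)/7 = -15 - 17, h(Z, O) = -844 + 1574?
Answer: 202384/147750475 ≈ 0.0013698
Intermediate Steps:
l(k, n) = -36 (l(k, n) = 6 - 42 = -36)
h(Z, O) = 730
T(M) = -224 (T(M) = 7*(-15 - 17) = 7*(-32) = -224)
r(H, Y) = -Y/224 + Y/H (r(H, Y) = Y/(-224) + Y/H = Y*(-1/224) + Y/H = -Y/224 + Y/H)
C = 730
1/(C + r(-1807, c(-2 - 1*8))) = 1/(730 + (-(-2 - 1*8)/224 + (-2 - 1*8)/(-1807))) = 1/(730 + (-(-2 - 8)/224 + (-2 - 8)*(-1/1807))) = 1/(730 + (-1/224*(-10) - 10*(-1/1807))) = 1/(730 + (5/112 + 10/1807)) = 1/(730 + 10155/202384) = 1/(147750475/202384) = 202384/147750475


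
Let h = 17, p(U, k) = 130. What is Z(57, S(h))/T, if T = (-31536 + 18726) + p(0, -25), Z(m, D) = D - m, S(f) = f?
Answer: 1/317 ≈ 0.0031546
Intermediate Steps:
T = -12680 (T = (-31536 + 18726) + 130 = -12810 + 130 = -12680)
Z(57, S(h))/T = (17 - 1*57)/(-12680) = (17 - 57)*(-1/12680) = -40*(-1/12680) = 1/317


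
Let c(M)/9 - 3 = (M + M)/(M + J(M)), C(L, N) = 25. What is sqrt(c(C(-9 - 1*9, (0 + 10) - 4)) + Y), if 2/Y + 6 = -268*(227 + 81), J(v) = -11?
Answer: sqrt(197484201551)/57785 ≈ 7.6904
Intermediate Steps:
Y = -1/41275 (Y = 2/(-6 - 268*(227 + 81)) = 2/(-6 - 268*308) = 2/(-6 - 82544) = 2/(-82550) = 2*(-1/82550) = -1/41275 ≈ -2.4228e-5)
c(M) = 27 + 18*M/(-11 + M) (c(M) = 27 + 9*((M + M)/(M - 11)) = 27 + 9*((2*M)/(-11 + M)) = 27 + 9*(2*M/(-11 + M)) = 27 + 18*M/(-11 + M))
sqrt(c(C(-9 - 1*9, (0 + 10) - 4)) + Y) = sqrt(9*(-33 + 5*25)/(-11 + 25) - 1/41275) = sqrt(9*(-33 + 125)/14 - 1/41275) = sqrt(9*(1/14)*92 - 1/41275) = sqrt(414/7 - 1/41275) = sqrt(17087843/288925) = sqrt(197484201551)/57785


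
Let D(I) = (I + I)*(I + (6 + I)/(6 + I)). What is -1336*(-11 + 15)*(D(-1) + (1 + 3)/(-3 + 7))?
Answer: -5344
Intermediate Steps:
D(I) = 2*I*(1 + I) (D(I) = (2*I)*(I + 1) = (2*I)*(1 + I) = 2*I*(1 + I))
-1336*(-11 + 15)*(D(-1) + (1 + 3)/(-3 + 7)) = -1336*(-11 + 15)*(2*(-1)*(1 - 1) + (1 + 3)/(-3 + 7)) = -5344*(2*(-1)*0 + 4/4) = -5344*(0 + 4*(¼)) = -5344*(0 + 1) = -5344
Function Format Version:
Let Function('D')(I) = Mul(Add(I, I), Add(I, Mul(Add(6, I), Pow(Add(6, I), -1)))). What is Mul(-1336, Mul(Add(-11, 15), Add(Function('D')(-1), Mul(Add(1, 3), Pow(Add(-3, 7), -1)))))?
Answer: -5344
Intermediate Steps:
Function('D')(I) = Mul(2, I, Add(1, I)) (Function('D')(I) = Mul(Mul(2, I), Add(I, 1)) = Mul(Mul(2, I), Add(1, I)) = Mul(2, I, Add(1, I)))
Mul(-1336, Mul(Add(-11, 15), Add(Function('D')(-1), Mul(Add(1, 3), Pow(Add(-3, 7), -1))))) = Mul(-1336, Mul(Add(-11, 15), Add(Mul(2, -1, Add(1, -1)), Mul(Add(1, 3), Pow(Add(-3, 7), -1))))) = Mul(-1336, Mul(4, Add(Mul(2, -1, 0), Mul(4, Pow(4, -1))))) = Mul(-1336, Mul(4, Add(0, Mul(4, Rational(1, 4))))) = Mul(-1336, Mul(4, Add(0, 1))) = Mul(-1336, Mul(4, 1)) = Mul(-1336, 4) = -5344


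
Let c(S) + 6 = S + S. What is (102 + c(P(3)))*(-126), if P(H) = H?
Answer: -12852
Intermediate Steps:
c(S) = -6 + 2*S (c(S) = -6 + (S + S) = -6 + 2*S)
(102 + c(P(3)))*(-126) = (102 + (-6 + 2*3))*(-126) = (102 + (-6 + 6))*(-126) = (102 + 0)*(-126) = 102*(-126) = -12852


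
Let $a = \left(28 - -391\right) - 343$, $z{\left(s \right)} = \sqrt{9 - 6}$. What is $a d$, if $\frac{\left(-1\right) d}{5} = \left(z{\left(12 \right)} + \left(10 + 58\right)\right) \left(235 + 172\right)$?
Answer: $-10516880 - 154660 \sqrt{3} \approx -1.0785 \cdot 10^{7}$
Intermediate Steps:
$z{\left(s \right)} = \sqrt{3}$
$a = 76$ ($a = \left(28 + 391\right) - 343 = 419 - 343 = 76$)
$d = -138380 - 2035 \sqrt{3}$ ($d = - 5 \left(\sqrt{3} + \left(10 + 58\right)\right) \left(235 + 172\right) = - 5 \left(\sqrt{3} + 68\right) 407 = - 5 \left(68 + \sqrt{3}\right) 407 = - 5 \left(27676 + 407 \sqrt{3}\right) = -138380 - 2035 \sqrt{3} \approx -1.419 \cdot 10^{5}$)
$a d = 76 \left(-138380 - 2035 \sqrt{3}\right) = -10516880 - 154660 \sqrt{3}$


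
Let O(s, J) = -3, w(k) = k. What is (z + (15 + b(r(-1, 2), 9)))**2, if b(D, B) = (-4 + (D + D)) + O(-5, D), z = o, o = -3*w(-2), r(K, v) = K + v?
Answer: 256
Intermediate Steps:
o = 6 (o = -3*(-2) = 6)
z = 6
b(D, B) = -7 + 2*D (b(D, B) = (-4 + (D + D)) - 3 = (-4 + 2*D) - 3 = -7 + 2*D)
(z + (15 + b(r(-1, 2), 9)))**2 = (6 + (15 + (-7 + 2*(-1 + 2))))**2 = (6 + (15 + (-7 + 2*1)))**2 = (6 + (15 + (-7 + 2)))**2 = (6 + (15 - 5))**2 = (6 + 10)**2 = 16**2 = 256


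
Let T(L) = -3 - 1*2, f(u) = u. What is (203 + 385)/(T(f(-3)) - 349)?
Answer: -98/59 ≈ -1.6610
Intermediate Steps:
T(L) = -5 (T(L) = -3 - 2 = -5)
(203 + 385)/(T(f(-3)) - 349) = (203 + 385)/(-5 - 349) = 588/(-354) = 588*(-1/354) = -98/59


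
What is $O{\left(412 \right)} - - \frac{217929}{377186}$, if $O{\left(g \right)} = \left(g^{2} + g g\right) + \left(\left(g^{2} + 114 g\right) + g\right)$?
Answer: $\frac{209946471761}{377186} \approx 5.5661 \cdot 10^{5}$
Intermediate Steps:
$O{\left(g \right)} = 3 g^{2} + 115 g$ ($O{\left(g \right)} = \left(g^{2} + g^{2}\right) + \left(g^{2} + 115 g\right) = 2 g^{2} + \left(g^{2} + 115 g\right) = 3 g^{2} + 115 g$)
$O{\left(412 \right)} - - \frac{217929}{377186} = 412 \left(115 + 3 \cdot 412\right) - - \frac{217929}{377186} = 412 \left(115 + 1236\right) - \left(-217929\right) \frac{1}{377186} = 412 \cdot 1351 - - \frac{217929}{377186} = 556612 + \frac{217929}{377186} = \frac{209946471761}{377186}$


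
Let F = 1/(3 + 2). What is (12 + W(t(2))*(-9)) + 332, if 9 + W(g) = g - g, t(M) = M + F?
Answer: 425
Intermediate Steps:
F = 1/5 ≈ 0.20000
t(M) = 1/5 + M (t(M) = M + 1/5 = 1/5 + M)
W(g) = -9 (W(g) = -9 + (g - g) = -9 + 0 = -9)
(12 + W(t(2))*(-9)) + 332 = (12 - 9*(-9)) + 332 = (12 + 81) + 332 = 93 + 332 = 425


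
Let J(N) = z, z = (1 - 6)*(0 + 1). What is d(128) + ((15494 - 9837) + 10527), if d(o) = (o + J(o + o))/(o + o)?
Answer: 4143227/256 ≈ 16184.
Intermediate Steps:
z = -5 (z = -5*1 = -5)
J(N) = -5
d(o) = (-5 + o)/(2*o) (d(o) = (o - 5)/(o + o) = (-5 + o)/((2*o)) = (-5 + o)*(1/(2*o)) = (-5 + o)/(2*o))
d(128) + ((15494 - 9837) + 10527) = (½)*(-5 + 128)/128 + ((15494 - 9837) + 10527) = (½)*(1/128)*123 + (5657 + 10527) = 123/256 + 16184 = 4143227/256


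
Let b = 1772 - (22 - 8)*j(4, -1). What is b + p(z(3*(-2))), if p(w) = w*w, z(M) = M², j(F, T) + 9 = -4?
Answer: 3250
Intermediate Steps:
j(F, T) = -13 (j(F, T) = -9 - 4 = -13)
p(w) = w²
b = 1954 (b = 1772 - (22 - 8)*(-13) = 1772 - 14*(-13) = 1772 - 1*(-182) = 1772 + 182 = 1954)
b + p(z(3*(-2))) = 1954 + ((3*(-2))²)² = 1954 + ((-6)²)² = 1954 + 36² = 1954 + 1296 = 3250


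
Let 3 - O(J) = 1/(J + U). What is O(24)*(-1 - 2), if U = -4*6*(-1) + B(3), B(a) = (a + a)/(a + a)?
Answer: -438/49 ≈ -8.9388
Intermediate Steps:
B(a) = 1 (B(a) = (2*a)/((2*a)) = (2*a)*(1/(2*a)) = 1)
U = 25 (U = -4*6*(-1) + 1 = -24*(-1) + 1 = 24 + 1 = 25)
O(J) = 3 - 1/(25 + J) (O(J) = 3 - 1/(J + 25) = 3 - 1/(25 + J))
O(24)*(-1 - 2) = ((74 + 3*24)/(25 + 24))*(-1 - 2) = ((74 + 72)/49)*(-3) = ((1/49)*146)*(-3) = (146/49)*(-3) = -438/49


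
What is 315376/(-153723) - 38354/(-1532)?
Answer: 2706367955/117751818 ≈ 22.984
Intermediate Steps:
315376/(-153723) - 38354/(-1532) = 315376*(-1/153723) - 38354*(-1/1532) = -315376/153723 + 19177/766 = 2706367955/117751818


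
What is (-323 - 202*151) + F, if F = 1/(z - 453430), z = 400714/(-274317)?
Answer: -3834135506364117/124383958024 ≈ -30825.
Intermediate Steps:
z = -400714/274317 (z = 400714*(-1/274317) = -400714/274317 ≈ -1.4608)
F = -274317/124383958024 (F = 1/(-400714/274317 - 453430) = 1/(-124383958024/274317) = -274317/124383958024 ≈ -2.2054e-6)
(-323 - 202*151) + F = (-323 - 202*151) - 274317/124383958024 = (-323 - 30502) - 274317/124383958024 = -30825 - 274317/124383958024 = -3834135506364117/124383958024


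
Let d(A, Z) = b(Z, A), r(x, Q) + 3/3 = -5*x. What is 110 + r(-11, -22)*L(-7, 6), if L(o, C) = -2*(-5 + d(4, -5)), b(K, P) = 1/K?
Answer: 3358/5 ≈ 671.60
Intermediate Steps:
r(x, Q) = -1 - 5*x
d(A, Z) = 1/Z
L(o, C) = 52/5 (L(o, C) = -2*(-5 + 1/(-5)) = -2*(-5 - ⅕) = -2*(-26/5) = 52/5)
110 + r(-11, -22)*L(-7, 6) = 110 + (-1 - 5*(-11))*(52/5) = 110 + (-1 + 55)*(52/5) = 110 + 54*(52/5) = 110 + 2808/5 = 3358/5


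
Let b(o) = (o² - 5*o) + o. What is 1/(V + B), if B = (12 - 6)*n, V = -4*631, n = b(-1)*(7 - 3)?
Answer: -1/2404 ≈ -0.00041597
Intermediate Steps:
b(o) = o² - 4*o
n = 20 (n = (-(-4 - 1))*(7 - 3) = -1*(-5)*4 = 5*4 = 20)
V = -2524
B = 120 (B = (12 - 6)*20 = 6*20 = 120)
1/(V + B) = 1/(-2524 + 120) = 1/(-2404) = -1/2404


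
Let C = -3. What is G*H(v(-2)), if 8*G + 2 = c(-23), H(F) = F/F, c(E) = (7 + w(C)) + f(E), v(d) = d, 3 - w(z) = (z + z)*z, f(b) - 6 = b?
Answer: -27/8 ≈ -3.3750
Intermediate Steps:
f(b) = 6 + b
w(z) = 3 - 2*z**2 (w(z) = 3 - (z + z)*z = 3 - 2*z*z = 3 - 2*z**2)
c(E) = -2 + E (c(E) = (7 + (3 - 2*(-3)**2)) + (6 + E) = (7 + (3 - 2*9)) + (6 + E) = (7 + (3 - 18)) + (6 + E) = (7 - 15) + (6 + E) = -8 + (6 + E) = -2 + E)
H(F) = 1
G = -27/8 (G = -1/4 + (-2 - 23)/8 = -1/4 + (1/8)*(-25) = -1/4 - 25/8 = -27/8 ≈ -3.3750)
G*H(v(-2)) = -27/8*1 = -27/8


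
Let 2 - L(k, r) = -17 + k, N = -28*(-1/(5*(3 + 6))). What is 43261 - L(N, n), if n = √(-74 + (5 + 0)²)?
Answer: 1945918/45 ≈ 43243.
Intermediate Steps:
N = 28/45 (N = -28/(9*(-5)) = -28/(-45) = -28*(-1/45) = 28/45 ≈ 0.62222)
n = 7*I (n = √(-74 + 5²) = √(-74 + 25) = √(-49) = 7*I ≈ 7.0*I)
L(k, r) = 19 - k (L(k, r) = 2 - (-17 + k) = 2 + (17 - k) = 19 - k)
43261 - L(N, n) = 43261 - (19 - 1*28/45) = 43261 - (19 - 28/45) = 43261 - 1*827/45 = 43261 - 827/45 = 1945918/45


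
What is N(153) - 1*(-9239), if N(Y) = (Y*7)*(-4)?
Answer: 4955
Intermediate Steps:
N(Y) = -28*Y (N(Y) = (7*Y)*(-4) = -28*Y)
N(153) - 1*(-9239) = -28*153 - 1*(-9239) = -4284 + 9239 = 4955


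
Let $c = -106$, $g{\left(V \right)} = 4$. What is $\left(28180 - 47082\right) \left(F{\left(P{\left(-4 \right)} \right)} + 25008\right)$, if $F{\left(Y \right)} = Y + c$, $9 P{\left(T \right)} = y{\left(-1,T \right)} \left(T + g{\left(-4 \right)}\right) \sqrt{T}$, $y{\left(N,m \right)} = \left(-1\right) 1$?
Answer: $-470697604$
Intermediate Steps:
$y{\left(N,m \right)} = -1$
$P{\left(T \right)} = \frac{\sqrt{T} \left(-4 - T\right)}{9}$ ($P{\left(T \right)} = \frac{- (T + 4) \sqrt{T}}{9} = \frac{- (4 + T) \sqrt{T}}{9} = \frac{\left(-4 - T\right) \sqrt{T}}{9} = \frac{\sqrt{T} \left(-4 - T\right)}{9}$)
$F{\left(Y \right)} = -106 + Y$ ($F{\left(Y \right)} = Y - 106 = -106 + Y$)
$\left(28180 - 47082\right) \left(F{\left(P{\left(-4 \right)} \right)} + 25008\right) = \left(28180 - 47082\right) \left(\left(-106 + \frac{\sqrt{-4} \left(-4 - -4\right)}{9}\right) + 25008\right) = - 18902 \left(\left(-106 + \frac{2 i \left(-4 + 4\right)}{9}\right) + 25008\right) = - 18902 \left(\left(-106 + \frac{1}{9} \cdot 2 i 0\right) + 25008\right) = - 18902 \left(\left(-106 + 0\right) + 25008\right) = - 18902 \left(-106 + 25008\right) = \left(-18902\right) 24902 = -470697604$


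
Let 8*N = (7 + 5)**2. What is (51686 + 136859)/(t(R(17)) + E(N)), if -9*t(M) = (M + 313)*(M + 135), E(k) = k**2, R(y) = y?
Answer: -565635/15748 ≈ -35.918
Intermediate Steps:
N = 18 (N = (7 + 5)**2/8 = (1/8)*12**2 = (1/8)*144 = 18)
t(M) = -(135 + M)*(313 + M)/9 (t(M) = -(M + 313)*(M + 135)/9 = -(313 + M)*(135 + M)/9 = -(135 + M)*(313 + M)/9)
(51686 + 136859)/(t(R(17)) + E(N)) = (51686 + 136859)/((-4695 - 448/9*17 - 1/9*17**2) + 18**2) = 188545/((-4695 - 7616/9 - 1/9*289) + 324) = 188545/((-4695 - 7616/9 - 289/9) + 324) = 188545/(-16720/3 + 324) = 188545/(-15748/3) = 188545*(-3/15748) = -565635/15748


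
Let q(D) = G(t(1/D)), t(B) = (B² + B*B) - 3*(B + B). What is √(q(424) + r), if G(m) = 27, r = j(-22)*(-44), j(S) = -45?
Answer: 3*√223 ≈ 44.800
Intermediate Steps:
r = 1980 (r = -45*(-44) = 1980)
t(B) = -6*B + 2*B² (t(B) = (B² + B²) - 6*B = 2*B² - 6*B = -6*B + 2*B²)
q(D) = 27
√(q(424) + r) = √(27 + 1980) = √2007 = 3*√223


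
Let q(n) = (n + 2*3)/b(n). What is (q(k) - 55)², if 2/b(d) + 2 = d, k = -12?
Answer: 169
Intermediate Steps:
b(d) = 2/(-2 + d)
q(n) = (-1 + n/2)*(6 + n) (q(n) = (n + 2*3)/((2/(-2 + n))) = (n + 6)*(-1 + n/2) = (6 + n)*(-1 + n/2) = (-1 + n/2)*(6 + n))
(q(k) - 55)² = ((-2 - 12)*(6 - 12)/2 - 55)² = ((½)*(-14)*(-6) - 55)² = (42 - 55)² = (-13)² = 169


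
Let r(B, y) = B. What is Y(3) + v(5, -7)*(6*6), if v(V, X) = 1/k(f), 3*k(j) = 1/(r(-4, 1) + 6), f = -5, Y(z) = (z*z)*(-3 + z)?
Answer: 216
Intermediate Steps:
Y(z) = z²*(-3 + z)
k(j) = ⅙ (k(j) = 1/(3*(-4 + 6)) = (⅓)/2 = (⅓)*(½) = ⅙)
v(V, X) = 6 (v(V, X) = 1/(⅙) = 6)
Y(3) + v(5, -7)*(6*6) = 3²*(-3 + 3) + 6*(6*6) = 9*0 + 6*36 = 0 + 216 = 216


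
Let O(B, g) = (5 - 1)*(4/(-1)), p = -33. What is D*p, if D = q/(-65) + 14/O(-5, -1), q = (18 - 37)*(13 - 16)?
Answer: 30063/520 ≈ 57.813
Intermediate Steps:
q = 57 (q = -19*(-3) = 57)
O(B, g) = -16 (O(B, g) = 4*(4*(-1)) = 4*(-4) = -16)
D = -911/520 (D = 57/(-65) + 14/(-16) = 57*(-1/65) + 14*(-1/16) = -57/65 - 7/8 = -911/520 ≈ -1.7519)
D*p = -911/520*(-33) = 30063/520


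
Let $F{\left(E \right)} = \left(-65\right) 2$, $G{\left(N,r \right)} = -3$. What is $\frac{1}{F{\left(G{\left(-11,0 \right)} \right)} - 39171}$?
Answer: $- \frac{1}{39301} \approx -2.5445 \cdot 10^{-5}$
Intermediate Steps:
$F{\left(E \right)} = -130$
$\frac{1}{F{\left(G{\left(-11,0 \right)} \right)} - 39171} = \frac{1}{-130 - 39171} = \frac{1}{-39301} = - \frac{1}{39301}$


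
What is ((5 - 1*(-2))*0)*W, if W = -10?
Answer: 0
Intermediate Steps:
((5 - 1*(-2))*0)*W = ((5 - 1*(-2))*0)*(-10) = ((5 + 2)*0)*(-10) = (7*0)*(-10) = 0*(-10) = 0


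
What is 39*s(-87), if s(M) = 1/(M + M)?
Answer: -13/58 ≈ -0.22414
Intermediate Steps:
s(M) = 1/(2*M)
39*s(-87) = 39*((1/2)/(-87)) = 39*((1/2)*(-1/87)) = 39*(-1/174) = -13/58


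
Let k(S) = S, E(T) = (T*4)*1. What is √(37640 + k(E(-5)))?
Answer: 6*√1045 ≈ 193.96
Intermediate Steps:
E(T) = 4*T (E(T) = (4*T)*1 = 4*T)
√(37640 + k(E(-5))) = √(37640 + 4*(-5)) = √(37640 - 20) = √37620 = 6*√1045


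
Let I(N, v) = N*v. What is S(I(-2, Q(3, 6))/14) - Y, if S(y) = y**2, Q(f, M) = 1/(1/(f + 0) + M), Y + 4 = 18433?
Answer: -325990572/17689 ≈ -18429.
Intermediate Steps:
Y = 18429 (Y = -4 + 18433 = 18429)
Q(f, M) = 1/(M + 1/f) (Q(f, M) = 1/(1/f + M) = 1/(M + 1/f))
S(I(-2, Q(3, 6))/14) - Y = ((-6/(1 + 6*3))/14)**2 - 1*18429 = ((-6/(1 + 18))/14)**2 - 18429 = ((-6/19)/14)**2 - 18429 = ((-2*3/19)/14)**2 - 18429 = ((1/14)*(-6/19))**2 - 18429 = (-3/133)**2 - 18429 = 9/17689 - 18429 = -325990572/17689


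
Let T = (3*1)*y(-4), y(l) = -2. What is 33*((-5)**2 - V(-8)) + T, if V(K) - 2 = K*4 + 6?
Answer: 1611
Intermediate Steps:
V(K) = 8 + 4*K (V(K) = 2 + (K*4 + 6) = 2 + (4*K + 6) = 2 + (6 + 4*K) = 8 + 4*K)
T = -6 (T = (3*1)*(-2) = 3*(-2) = -6)
33*((-5)**2 - V(-8)) + T = 33*((-5)**2 - (8 + 4*(-8))) - 6 = 33*(25 - (8 - 32)) - 6 = 33*(25 - 1*(-24)) - 6 = 33*(25 + 24) - 6 = 33*49 - 6 = 1617 - 6 = 1611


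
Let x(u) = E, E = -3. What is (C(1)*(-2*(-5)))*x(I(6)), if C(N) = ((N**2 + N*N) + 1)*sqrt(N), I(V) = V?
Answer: -90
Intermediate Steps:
x(u) = -3
C(N) = sqrt(N)*(1 + 2*N**2) (C(N) = ((N**2 + N**2) + 1)*sqrt(N) = (2*N**2 + 1)*sqrt(N) = (1 + 2*N**2)*sqrt(N) = sqrt(N)*(1 + 2*N**2))
(C(1)*(-2*(-5)))*x(I(6)) = ((sqrt(1)*(1 + 2*1**2))*(-2*(-5)))*(-3) = ((1*(1 + 2*1))*10)*(-3) = ((1*(1 + 2))*10)*(-3) = ((1*3)*10)*(-3) = (3*10)*(-3) = 30*(-3) = -90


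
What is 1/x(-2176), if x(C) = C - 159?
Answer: -1/2335 ≈ -0.00042827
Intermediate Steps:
x(C) = -159 + C
1/x(-2176) = 1/(-159 - 2176) = 1/(-2335) = -1/2335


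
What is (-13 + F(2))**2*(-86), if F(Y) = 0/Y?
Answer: -14534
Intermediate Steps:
F(Y) = 0
(-13 + F(2))**2*(-86) = (-13 + 0)**2*(-86) = (-13)**2*(-86) = 169*(-86) = -14534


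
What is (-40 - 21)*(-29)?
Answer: 1769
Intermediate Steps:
(-40 - 21)*(-29) = -61*(-29) = 1769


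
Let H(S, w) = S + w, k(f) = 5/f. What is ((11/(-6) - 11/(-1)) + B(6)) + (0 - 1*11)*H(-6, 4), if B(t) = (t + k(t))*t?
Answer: 433/6 ≈ 72.167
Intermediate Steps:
B(t) = t*(t + 5/t) (B(t) = (t + 5/t)*t = t*(t + 5/t))
((11/(-6) - 11/(-1)) + B(6)) + (0 - 1*11)*H(-6, 4) = ((11/(-6) - 11/(-1)) + (5 + 6²)) + (0 - 1*11)*(-6 + 4) = ((11*(-⅙) - 11*(-1)) + (5 + 36)) + (0 - 11)*(-2) = ((-11/6 + 11) + 41) - 11*(-2) = (55/6 + 41) + 22 = 301/6 + 22 = 433/6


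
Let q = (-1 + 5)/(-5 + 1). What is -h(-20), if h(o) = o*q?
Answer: -20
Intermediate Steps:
q = -1 (q = 4/(-4) = 4*(-1/4) = -1)
h(o) = -o (h(o) = o*(-1) = -o)
-h(-20) = -(-1)*(-20) = -1*20 = -20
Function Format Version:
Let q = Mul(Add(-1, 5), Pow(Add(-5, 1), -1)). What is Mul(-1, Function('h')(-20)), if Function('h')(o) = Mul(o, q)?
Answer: -20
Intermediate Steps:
q = -1 (q = Mul(4, Pow(-4, -1)) = Mul(4, Rational(-1, 4)) = -1)
Function('h')(o) = Mul(-1, o) (Function('h')(o) = Mul(o, -1) = Mul(-1, o))
Mul(-1, Function('h')(-20)) = Mul(-1, Mul(-1, -20)) = Mul(-1, 20) = -20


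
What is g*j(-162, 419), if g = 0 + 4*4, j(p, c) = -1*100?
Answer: -1600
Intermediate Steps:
j(p, c) = -100
g = 16 (g = 0 + 16 = 16)
g*j(-162, 419) = 16*(-100) = -1600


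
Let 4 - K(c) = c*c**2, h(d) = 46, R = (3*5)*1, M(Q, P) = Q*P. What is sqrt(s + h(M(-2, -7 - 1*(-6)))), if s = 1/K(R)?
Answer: sqrt(522724115)/3371 ≈ 6.7823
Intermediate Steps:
M(Q, P) = P*Q
R = 15 (R = 15*1 = 15)
K(c) = 4 - c**3 (K(c) = 4 - c*c**2 = 4 - c**3)
s = -1/3371 (s = 1/(4 - 1*15**3) = 1/(4 - 1*3375) = 1/(4 - 3375) = 1/(-3371) = -1/3371 ≈ -0.00029665)
sqrt(s + h(M(-2, -7 - 1*(-6)))) = sqrt(-1/3371 + 46) = sqrt(155065/3371) = sqrt(522724115)/3371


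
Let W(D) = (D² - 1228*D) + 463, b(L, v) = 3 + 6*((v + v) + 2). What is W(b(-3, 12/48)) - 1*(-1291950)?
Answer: 1270633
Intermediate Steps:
b(L, v) = 15 + 12*v (b(L, v) = 3 + 6*(2*v + 2) = 3 + 6*(2 + 2*v) = 3 + (12 + 12*v) = 15 + 12*v)
W(D) = 463 + D² - 1228*D
W(b(-3, 12/48)) - 1*(-1291950) = (463 + (15 + 12*(12/48))² - 1228*(15 + 12*(12/48))) - 1*(-1291950) = (463 + (15 + 12*(12*(1/48)))² - 1228*(15 + 12*(12*(1/48)))) + 1291950 = (463 + (15 + 12*(¼))² - 1228*(15 + 12*(¼))) + 1291950 = (463 + (15 + 3)² - 1228*(15 + 3)) + 1291950 = (463 + 18² - 1228*18) + 1291950 = (463 + 324 - 22104) + 1291950 = -21317 + 1291950 = 1270633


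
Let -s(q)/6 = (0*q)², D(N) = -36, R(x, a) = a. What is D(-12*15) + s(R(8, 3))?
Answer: -36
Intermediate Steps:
s(q) = 0 (s(q) = -6*(0*q)² = -6*0² = -6*0 = 0)
D(-12*15) + s(R(8, 3)) = -36 + 0 = -36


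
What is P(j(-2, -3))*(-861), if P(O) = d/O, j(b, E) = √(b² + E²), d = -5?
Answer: 4305*√13/13 ≈ 1194.0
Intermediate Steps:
j(b, E) = √(E² + b²)
P(O) = -5/O
P(j(-2, -3))*(-861) = -5/√((-3)² + (-2)²)*(-861) = -5/√(9 + 4)*(-861) = -5*√13/13*(-861) = 4305*√13/13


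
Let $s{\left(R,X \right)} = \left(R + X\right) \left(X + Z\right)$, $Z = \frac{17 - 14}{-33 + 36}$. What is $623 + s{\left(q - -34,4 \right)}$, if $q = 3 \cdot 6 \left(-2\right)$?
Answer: $633$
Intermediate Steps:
$q = -36$ ($q = 18 \left(-2\right) = -36$)
$Z = 1$ ($Z = \frac{3}{3} = 3 \cdot \frac{1}{3} = 1$)
$s{\left(R,X \right)} = \left(1 + X\right) \left(R + X\right)$ ($s{\left(R,X \right)} = \left(R + X\right) \left(X + 1\right) = \left(R + X\right) \left(1 + X\right) = \left(1 + X\right) \left(R + X\right)$)
$623 + s{\left(q - -34,4 \right)} = 623 + \left(\left(-36 - -34\right) + 4 + 4^{2} + \left(-36 - -34\right) 4\right) = 623 + \left(\left(-36 + 34\right) + 4 + 16 + \left(-36 + 34\right) 4\right) = 623 + \left(-2 + 4 + 16 - 8\right) = 623 + 10 = 633$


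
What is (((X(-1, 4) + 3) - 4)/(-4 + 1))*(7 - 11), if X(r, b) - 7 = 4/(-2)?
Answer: 16/3 ≈ 5.3333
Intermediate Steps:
X(r, b) = 5 (X(r, b) = 7 + 4/(-2) = 7 + 4*(-½) = 7 - 2 = 5)
(((X(-1, 4) + 3) - 4)/(-4 + 1))*(7 - 11) = (((5 + 3) - 4)/(-4 + 1))*(7 - 11) = ((8 - 4)/(-3))*(-4) = (4*(-⅓))*(-4) = -4/3*(-4) = 16/3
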